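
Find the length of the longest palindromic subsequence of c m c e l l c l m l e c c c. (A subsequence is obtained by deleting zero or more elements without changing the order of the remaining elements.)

Using dp[i][j] = 2 + dp[i+1][j−1] if the ends match, else max(dp[i+1][j], dp[i][j−1]):
dp[1][14] = 11. A witness is ccellcllecc at positions 1,3,4,5,6,7,8,10,11,13,14.

11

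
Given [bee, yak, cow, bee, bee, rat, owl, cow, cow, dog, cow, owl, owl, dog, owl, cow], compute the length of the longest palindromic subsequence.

8

Using dp[i][j] = 2 + dp[i+1][j−1] if the ends match, else max(dp[i+1][j], dp[i][j−1]):
dp[1][16] = 8. A witness is cow owl dog owl owl dog owl cow at positions 3,7,10,12,13,14,15,16.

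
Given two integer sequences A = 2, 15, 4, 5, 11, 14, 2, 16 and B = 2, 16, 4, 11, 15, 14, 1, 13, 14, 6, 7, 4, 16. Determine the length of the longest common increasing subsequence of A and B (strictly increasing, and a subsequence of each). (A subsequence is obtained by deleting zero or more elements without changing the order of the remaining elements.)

5

For each value that appears in both, track the longest common increasing run ending there.
The best achievable length is 5; one witness is 2, 4, 11, 14, 16 (A-positions 1,3,5,6,8, B-positions 1,3,4,6,13).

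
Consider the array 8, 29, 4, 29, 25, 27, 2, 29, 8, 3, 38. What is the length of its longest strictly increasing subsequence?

5

One longest increasing subsequence is 8, 25, 27, 29, 38 (positions 1,5,6,8,11), of length 5; no longer one exists.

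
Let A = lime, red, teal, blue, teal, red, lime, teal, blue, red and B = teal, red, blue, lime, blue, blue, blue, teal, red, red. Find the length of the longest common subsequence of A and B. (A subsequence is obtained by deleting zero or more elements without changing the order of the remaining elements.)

5

A longest common subsequence is lime, blue, teal, red, red (length 5); the LCS DP confirms no longer common subsequence exists.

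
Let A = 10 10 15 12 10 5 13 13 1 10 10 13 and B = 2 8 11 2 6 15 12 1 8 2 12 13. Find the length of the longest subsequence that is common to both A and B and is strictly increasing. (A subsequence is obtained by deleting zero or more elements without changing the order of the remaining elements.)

2

A longest common strictly increasing subsequence is 12, 13 (length 2); it appears in order in both A and B, and no longer such subsequence exists.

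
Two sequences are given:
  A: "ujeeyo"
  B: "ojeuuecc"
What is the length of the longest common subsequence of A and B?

3

Backtracking the LCS table gives one alignment: j (A2,B2) → e (A3,B3) → e (A4,B6).
So the longest common subsequence has length 3.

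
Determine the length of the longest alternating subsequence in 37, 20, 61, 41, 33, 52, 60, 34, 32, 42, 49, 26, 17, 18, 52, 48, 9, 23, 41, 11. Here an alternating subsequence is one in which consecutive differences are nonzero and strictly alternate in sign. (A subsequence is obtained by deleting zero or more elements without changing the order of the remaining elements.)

A longest alternating subsequence is 37, 20, 61, 41, 52, 34, 42, 17, 18, 9, 23, 11 (positions 1,2,3,4,6,8,10,13,14,17,18,20); its 11 consecutive differences strictly alternate in sign, and length 12 is optimal.

12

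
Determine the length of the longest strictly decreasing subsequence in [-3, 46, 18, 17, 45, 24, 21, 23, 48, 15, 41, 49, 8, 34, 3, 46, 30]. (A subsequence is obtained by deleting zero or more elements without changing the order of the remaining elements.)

Scanning left to right, the best length ending at each element is: -3→1, 46→1, 18→2, 17→3, 45→2, 24→3, 21→4, 23→4, 48→1, 15→5, 41→3, 49→1, 8→6, 34→4, 3→7, 46→2, 30→5.
So the longest decreasing subsequence has length 7, e.g. 46, 45, 24, 21, 15, 8, 3.

7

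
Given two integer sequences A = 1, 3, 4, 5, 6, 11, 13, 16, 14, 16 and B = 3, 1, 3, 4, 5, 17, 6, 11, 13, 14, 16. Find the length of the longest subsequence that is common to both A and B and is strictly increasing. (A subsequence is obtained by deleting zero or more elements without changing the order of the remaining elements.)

A longest common strictly increasing subsequence is 1, 3, 4, 5, 6, 11, 13, 14, 16 (length 9); it appears in order in both A and B, and no longer such subsequence exists.

9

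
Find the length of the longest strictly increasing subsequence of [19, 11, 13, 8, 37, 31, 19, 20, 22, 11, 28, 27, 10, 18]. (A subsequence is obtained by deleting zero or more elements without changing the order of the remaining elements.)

One longest increasing subsequence is 11, 13, 19, 20, 22, 28 (positions 2,3,7,8,9,11), of length 6; no longer one exists.

6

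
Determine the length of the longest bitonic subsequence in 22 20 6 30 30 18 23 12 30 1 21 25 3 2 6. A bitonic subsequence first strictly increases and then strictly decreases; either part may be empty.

Let inc[i] be the LIS ending at i and dec[i] the longest strictly decreasing subsequence starting at i. inc = [1, 1, 1, 2, 2, 2, 3, 2, 4, 1, 3, 4, 2, 2, 3], dec = [6, 5, 3, 5, 5, 4, 4, 3, 4, 1, 3, 3, 2, 1, 1].
max_i inc[i]+dec[i]−1 = 7, with one witness 6, 18, 23, 30, 25, 3, 2.

7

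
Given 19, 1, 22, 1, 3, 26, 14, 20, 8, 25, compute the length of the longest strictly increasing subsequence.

5

Let dp[i] be the longest increasing subsequence ending at position i. Then dp = [1, 1, 2, 1, 2, 3, 3, 4, 3, 5].
The maximum is 5; one witness is 1, 3, 14, 20, 25 at positions 2,5,7,8,10.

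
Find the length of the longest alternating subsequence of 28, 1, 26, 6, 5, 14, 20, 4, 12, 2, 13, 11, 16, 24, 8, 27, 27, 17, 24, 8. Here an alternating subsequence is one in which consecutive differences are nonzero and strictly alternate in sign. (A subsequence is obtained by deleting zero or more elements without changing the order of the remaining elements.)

16

A longest alternating subsequence is 28, 1, 26, 6, 14, 4, 12, 2, 13, 11, 16, 8, 27, 17, 24, 8 (positions 1,2,3,4,6,8,9,10,11,12,13,15,16,18,19,20); its 15 consecutive differences strictly alternate in sign, and length 16 is optimal.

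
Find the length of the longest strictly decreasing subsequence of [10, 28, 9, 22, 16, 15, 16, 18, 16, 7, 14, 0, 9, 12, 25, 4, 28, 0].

One longest decreasing subsequence is 28, 22, 16, 15, 14, 9, 4, 0 (positions 2,4,5,6,11,13,16,18), of length 8; no longer one exists.

8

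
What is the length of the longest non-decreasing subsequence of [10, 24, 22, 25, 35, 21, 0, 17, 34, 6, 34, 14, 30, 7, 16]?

5

Let dp[i] be the longest non-decreasing subsequence ending at position i. Then dp = [1, 2, 2, 3, 4, 2, 1, 2, 4, 2, 5, 3, 4, 3, 4].
The maximum is 5; one witness is 10, 24, 25, 34, 34 at positions 1,2,4,9,11.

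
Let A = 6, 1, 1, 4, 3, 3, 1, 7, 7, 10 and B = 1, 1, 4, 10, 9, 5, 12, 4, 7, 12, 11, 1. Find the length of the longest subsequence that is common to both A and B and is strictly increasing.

For each value that appears in both, track the longest common increasing run ending there.
The best achievable length is 3; one witness is 1, 4, 10 (A-positions 2,4,10, B-positions 1,3,4).

3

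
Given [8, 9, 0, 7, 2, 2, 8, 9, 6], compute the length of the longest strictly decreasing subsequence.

Let dp[i] be the longest decreasing subsequence ending at position i. Then dp = [1, 1, 2, 2, 3, 3, 2, 1, 3].
The maximum is 3; one witness is 8, 7, 2 at positions 1,4,5.

3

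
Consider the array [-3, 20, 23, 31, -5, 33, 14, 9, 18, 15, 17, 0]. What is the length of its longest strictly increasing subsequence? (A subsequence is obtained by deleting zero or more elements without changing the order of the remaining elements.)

5

One longest increasing subsequence is -3, 20, 23, 31, 33 (positions 1,2,3,4,6), of length 5; no longer one exists.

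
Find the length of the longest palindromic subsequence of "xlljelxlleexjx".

Using dp[i][j] = 2 + dp[i+1][j−1] if the ends match, else max(dp[i+1][j], dp[i][j−1]):
dp[1][14] = 9. A witness is xjelllejx at positions 1,4,5,6,8,9,11,13,14.

9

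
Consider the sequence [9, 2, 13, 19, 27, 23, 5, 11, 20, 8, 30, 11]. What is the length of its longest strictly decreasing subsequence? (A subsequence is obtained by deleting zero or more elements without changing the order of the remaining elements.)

Let dp[i] be the longest decreasing subsequence ending at position i. Then dp = [1, 2, 1, 1, 1, 2, 3, 3, 3, 4, 1, 4].
The maximum is 4; one witness is 27, 23, 11, 8 at positions 5,6,8,10.

4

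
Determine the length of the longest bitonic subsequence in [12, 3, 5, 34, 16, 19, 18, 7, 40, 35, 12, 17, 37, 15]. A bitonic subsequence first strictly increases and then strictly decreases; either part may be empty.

One longest bitonic subsequence is 3, 5, 16, 19, 40, 35, 17, 15 (positions 2,3,5,6,9,10,12,14): it rises to 40 then falls. Length 8 is optimal.

8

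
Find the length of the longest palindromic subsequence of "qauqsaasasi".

One longest palindromic subsequence is asaasa (positions 2,5,6,7,8,9); it reads the same forward and backward, and the interval DP gives dp[1][11] = 6.

6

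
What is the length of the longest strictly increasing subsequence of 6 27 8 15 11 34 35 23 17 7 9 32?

5

Let dp[i] be the longest increasing subsequence ending at position i. Then dp = [1, 2, 2, 3, 3, 4, 5, 4, 4, 2, 3, 5].
The maximum is 5; one witness is 6, 8, 15, 34, 35 at positions 1,3,4,6,7.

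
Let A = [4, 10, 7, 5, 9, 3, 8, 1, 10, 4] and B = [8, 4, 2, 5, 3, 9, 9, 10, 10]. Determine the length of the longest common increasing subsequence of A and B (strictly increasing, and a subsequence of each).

4

A longest common strictly increasing subsequence is 4, 5, 9, 10 (length 4); it appears in order in both A and B, and no longer such subsequence exists.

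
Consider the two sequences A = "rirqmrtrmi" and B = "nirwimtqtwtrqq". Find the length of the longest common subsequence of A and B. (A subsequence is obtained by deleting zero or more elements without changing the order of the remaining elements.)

5

A longest common subsequence is riqtr (length 5); the LCS DP confirms no longer common subsequence exists.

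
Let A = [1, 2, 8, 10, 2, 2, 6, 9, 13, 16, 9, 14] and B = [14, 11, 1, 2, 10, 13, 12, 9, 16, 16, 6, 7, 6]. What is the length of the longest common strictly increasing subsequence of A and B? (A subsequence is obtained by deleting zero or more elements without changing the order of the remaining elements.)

For each value that appears in both, track the longest common increasing run ending there.
The best achievable length is 5; one witness is 1, 2, 10, 13, 16 (A-positions 1,2,4,9,10, B-positions 3,4,5,6,9).

5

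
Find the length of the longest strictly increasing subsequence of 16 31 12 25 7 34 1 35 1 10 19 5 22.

4

Let dp[i] be the longest increasing subsequence ending at position i. Then dp = [1, 2, 1, 2, 1, 3, 1, 4, 1, 2, 3, 2, 4].
The maximum is 4; one witness is 16, 31, 34, 35 at positions 1,2,6,8.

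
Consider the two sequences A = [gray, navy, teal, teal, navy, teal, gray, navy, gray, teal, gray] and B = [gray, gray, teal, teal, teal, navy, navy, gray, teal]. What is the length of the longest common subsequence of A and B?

Backtracking the LCS table gives one alignment: gray (A1,B2) → teal (A3,B4) → teal (A4,B5) → navy (A5,B6) → navy (A8,B7) → gray (A9,B8) → teal (A10,B9).
So the longest common subsequence has length 7.

7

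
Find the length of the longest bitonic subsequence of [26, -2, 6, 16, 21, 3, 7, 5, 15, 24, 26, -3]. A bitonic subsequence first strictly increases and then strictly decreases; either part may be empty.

Let inc[i] be the LIS ending at i and dec[i] the longest strictly decreasing subsequence starting at i. inc = [1, 1, 2, 3, 4, 2, 3, 3, 4, 5, 6, 1], dec = [5, 2, 3, 4, 4, 2, 3, 2, 2, 2, 2, 1].
max_i inc[i]+dec[i]−1 = 7, with one witness -2, 6, 16, 21, 7, 5, -3.

7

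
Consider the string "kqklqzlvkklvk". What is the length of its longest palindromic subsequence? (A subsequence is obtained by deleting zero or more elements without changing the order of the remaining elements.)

Using dp[i][j] = 2 + dp[i+1][j−1] if the ends match, else max(dp[i+1][j], dp[i][j−1]):
dp[1][13] = 7. A witness is kklzlkk at positions 1,3,4,6,7,10,13.

7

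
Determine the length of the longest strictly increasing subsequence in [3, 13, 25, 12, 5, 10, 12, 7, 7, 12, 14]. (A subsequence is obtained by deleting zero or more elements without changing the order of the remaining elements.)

5

Let dp[i] be the longest increasing subsequence ending at position i. Then dp = [1, 2, 3, 2, 2, 3, 4, 3, 3, 4, 5].
The maximum is 5; one witness is 3, 5, 10, 12, 14 at positions 1,5,6,7,11.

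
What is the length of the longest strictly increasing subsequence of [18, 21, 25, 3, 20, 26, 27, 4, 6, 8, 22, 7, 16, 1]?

One longest increasing subsequence is 18, 21, 25, 26, 27 (positions 1,2,3,6,7), of length 5; no longer one exists.

5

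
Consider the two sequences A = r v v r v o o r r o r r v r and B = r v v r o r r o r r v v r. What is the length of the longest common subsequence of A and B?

12

Backtracking the LCS table gives one alignment: r (A1,B1) → v (A2,B2) → v (A3,B3) → r (A4,B4) → o (A7,B5) → r (A8,B6) → r (A9,B7) → o (A10,B8) → r (A11,B9) → r (A12,B10) → v (A13,B12) → r (A14,B13).
So the longest common subsequence has length 12.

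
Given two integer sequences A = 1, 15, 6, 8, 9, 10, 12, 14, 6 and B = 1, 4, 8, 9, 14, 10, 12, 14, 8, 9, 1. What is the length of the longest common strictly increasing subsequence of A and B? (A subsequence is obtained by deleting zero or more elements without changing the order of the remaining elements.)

6

For each value that appears in both, track the longest common increasing run ending there.
The best achievable length is 6; one witness is 1, 8, 9, 10, 12, 14 (A-positions 1,4,5,6,7,8, B-positions 1,3,4,6,7,8).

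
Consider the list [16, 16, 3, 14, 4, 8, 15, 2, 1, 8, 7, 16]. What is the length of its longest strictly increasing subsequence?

Let dp[i] be the longest increasing subsequence ending at position i. Then dp = [1, 1, 1, 2, 2, 3, 4, 1, 1, 3, 3, 5].
The maximum is 5; one witness is 3, 4, 8, 15, 16 at positions 3,5,6,7,12.

5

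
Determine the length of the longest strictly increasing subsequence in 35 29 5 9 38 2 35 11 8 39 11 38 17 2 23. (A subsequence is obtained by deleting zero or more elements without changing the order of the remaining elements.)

5

Let dp[i] be the longest increasing subsequence ending at position i. Then dp = [1, 1, 1, 2, 3, 1, 3, 3, 2, 4, 3, 4, 4, 1, 5].
The maximum is 5; one witness is 5, 9, 11, 17, 23 at positions 3,4,8,13,15.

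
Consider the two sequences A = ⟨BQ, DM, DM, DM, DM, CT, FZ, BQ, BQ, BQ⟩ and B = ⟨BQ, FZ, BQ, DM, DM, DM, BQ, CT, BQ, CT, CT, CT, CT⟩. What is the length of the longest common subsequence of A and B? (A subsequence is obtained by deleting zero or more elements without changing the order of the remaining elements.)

Backtracking the LCS table gives one alignment: BQ (A1,B3) → DM (A2,B4) → DM (A3,B5) → DM (A4,B6) → CT (A6,B8) → BQ (A8,B9).
So the longest common subsequence has length 6.

6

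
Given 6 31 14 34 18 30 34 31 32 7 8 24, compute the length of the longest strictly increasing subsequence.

Let dp[i] be the longest increasing subsequence ending at position i. Then dp = [1, 2, 2, 3, 3, 4, 5, 5, 6, 2, 3, 4].
The maximum is 6; one witness is 6, 14, 18, 30, 31, 32 at positions 1,3,5,6,8,9.

6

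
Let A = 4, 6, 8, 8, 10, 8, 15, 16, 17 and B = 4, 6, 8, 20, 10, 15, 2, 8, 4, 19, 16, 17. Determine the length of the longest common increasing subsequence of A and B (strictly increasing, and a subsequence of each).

7

A longest common strictly increasing subsequence is 4, 6, 8, 10, 15, 16, 17 (length 7); it appears in order in both A and B, and no longer such subsequence exists.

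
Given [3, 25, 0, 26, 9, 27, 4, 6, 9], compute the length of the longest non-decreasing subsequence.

4

Let dp[i] be the longest non-decreasing subsequence ending at position i. Then dp = [1, 2, 1, 3, 2, 4, 2, 3, 4].
The maximum is 4; one witness is 3, 25, 26, 27 at positions 1,2,4,6.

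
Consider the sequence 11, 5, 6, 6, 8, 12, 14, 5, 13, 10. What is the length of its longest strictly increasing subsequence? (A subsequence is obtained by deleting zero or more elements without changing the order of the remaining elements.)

Let dp[i] be the longest increasing subsequence ending at position i. Then dp = [1, 1, 2, 2, 3, 4, 5, 1, 5, 4].
The maximum is 5; one witness is 5, 6, 8, 12, 14 at positions 2,3,5,6,7.

5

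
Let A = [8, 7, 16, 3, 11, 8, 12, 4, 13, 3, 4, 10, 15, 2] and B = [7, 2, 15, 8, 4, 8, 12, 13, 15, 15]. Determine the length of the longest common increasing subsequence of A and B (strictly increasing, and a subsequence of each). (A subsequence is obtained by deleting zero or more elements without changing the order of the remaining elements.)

5

For each value that appears in both, track the longest common increasing run ending there.
The best achievable length is 5; one witness is 7, 8, 12, 13, 15 (A-positions 2,6,7,9,13, B-positions 1,4,7,8,9).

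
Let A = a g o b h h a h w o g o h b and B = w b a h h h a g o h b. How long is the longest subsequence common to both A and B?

8

Backtracking the LCS table gives one alignment: a (A1,B3) → h (A5,B5) → h (A6,B6) → a (A7,B7) → g (A11,B8) → o (A12,B9) → h (A13,B10) → b (A14,B11).
So the longest common subsequence has length 8.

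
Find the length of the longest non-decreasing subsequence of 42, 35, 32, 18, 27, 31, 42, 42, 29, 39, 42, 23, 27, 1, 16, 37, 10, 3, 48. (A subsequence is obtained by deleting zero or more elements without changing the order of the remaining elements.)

7

Let dp[i] be the longest non-decreasing subsequence ending at position i. Then dp = [1, 1, 1, 1, 2, 3, 4, 5, 3, 4, 6, 2, 3, 1, 2, 4, 2, 2, 7].
The maximum is 7; one witness is 18, 27, 31, 42, 42, 42, 48 at positions 4,5,6,7,8,11,19.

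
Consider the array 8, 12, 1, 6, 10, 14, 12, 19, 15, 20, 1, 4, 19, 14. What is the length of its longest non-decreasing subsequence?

One longest non-decreasing subsequence is 1, 6, 10, 14, 19, 20 (positions 3,4,5,6,8,10), of length 6; no longer one exists.

6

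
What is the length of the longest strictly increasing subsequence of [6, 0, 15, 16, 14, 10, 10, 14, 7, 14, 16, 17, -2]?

Let dp[i] be the longest increasing subsequence ending at position i. Then dp = [1, 1, 2, 3, 2, 2, 2, 3, 2, 3, 4, 5, 1].
The maximum is 5; one witness is 6, 10, 14, 16, 17 at positions 1,6,8,11,12.

5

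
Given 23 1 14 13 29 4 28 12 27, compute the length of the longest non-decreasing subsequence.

4

Let dp[i] be the longest non-decreasing subsequence ending at position i. Then dp = [1, 1, 2, 2, 3, 2, 3, 3, 4].
The maximum is 4; one witness is 1, 4, 12, 27 at positions 2,6,8,9.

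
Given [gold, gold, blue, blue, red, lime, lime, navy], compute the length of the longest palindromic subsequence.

Using dp[i][j] = 2 + dp[i+1][j−1] if the ends match, else max(dp[i+1][j], dp[i][j−1]):
dp[1][8] = 2. A witness is lime lime at positions 6,7.

2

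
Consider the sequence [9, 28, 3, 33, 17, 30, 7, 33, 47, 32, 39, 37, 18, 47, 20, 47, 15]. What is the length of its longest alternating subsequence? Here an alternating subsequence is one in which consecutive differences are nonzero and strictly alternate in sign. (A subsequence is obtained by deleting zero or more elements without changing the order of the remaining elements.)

15

A longest alternating subsequence is 9, 28, 3, 33, 17, 30, 7, 33, 32, 39, 37, 47, 20, 47, 15 (positions 1,2,3,4,5,6,7,8,10,11,12,14,15,16,17); its 14 consecutive differences strictly alternate in sign, and length 15 is optimal.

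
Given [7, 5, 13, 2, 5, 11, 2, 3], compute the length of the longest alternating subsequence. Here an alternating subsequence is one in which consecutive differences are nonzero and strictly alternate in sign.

A longest alternating subsequence is 7, 5, 13, 2, 5, 2, 3 (positions 1,2,3,4,5,7,8); its 6 consecutive differences strictly alternate in sign, and length 7 is optimal.

7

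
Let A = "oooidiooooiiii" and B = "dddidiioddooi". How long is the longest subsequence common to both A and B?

7

A longest common subsequence is idioooi (length 7); the LCS DP confirms no longer common subsequence exists.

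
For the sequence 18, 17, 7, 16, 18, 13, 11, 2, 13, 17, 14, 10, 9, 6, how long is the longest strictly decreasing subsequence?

8

Scanning left to right, the best length ending at each element is: 18→1, 17→2, 7→3, 16→3, 18→1, 13→4, 11→5, 2→6, 13→4, 17→2, 14→4, 10→6, 9→7, 6→8.
So the longest decreasing subsequence has length 8, e.g. 18, 17, 16, 13, 11, 10, 9, 6.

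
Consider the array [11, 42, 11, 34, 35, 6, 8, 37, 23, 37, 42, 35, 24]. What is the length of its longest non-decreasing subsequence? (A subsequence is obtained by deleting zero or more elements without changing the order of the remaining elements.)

Let dp[i] be the longest non-decreasing subsequence ending at position i. Then dp = [1, 2, 2, 3, 4, 1, 2, 5, 3, 6, 7, 5, 4].
The maximum is 7; one witness is 11, 11, 34, 35, 37, 37, 42 at positions 1,3,4,5,8,10,11.

7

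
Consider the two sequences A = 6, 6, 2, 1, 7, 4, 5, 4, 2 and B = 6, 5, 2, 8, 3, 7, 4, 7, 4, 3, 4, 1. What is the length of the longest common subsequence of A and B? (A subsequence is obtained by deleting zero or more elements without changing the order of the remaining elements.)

Backtracking the LCS table gives one alignment: 6 (A1,B1) → 2 (A3,B3) → 7 (A5,B8) → 4 (A6,B9) → 4 (A8,B11).
So the longest common subsequence has length 5.

5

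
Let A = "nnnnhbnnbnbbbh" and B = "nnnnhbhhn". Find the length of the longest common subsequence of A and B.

A longest common subsequence is nnnnhbn (length 7); the LCS DP confirms no longer common subsequence exists.

7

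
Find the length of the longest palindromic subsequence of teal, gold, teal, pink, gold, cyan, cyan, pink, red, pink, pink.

5

One longest palindromic subsequence is pink pink red pink pink (positions 4,8,9,10,11); it reads the same forward and backward, and the interval DP gives dp[1][11] = 5.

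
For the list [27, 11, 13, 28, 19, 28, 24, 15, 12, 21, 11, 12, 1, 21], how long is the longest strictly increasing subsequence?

4

Scanning left to right, the best length ending at each element is: 27→1, 11→1, 13→2, 28→3, 19→3, 28→4, 24→4, 15→3, 12→2, 21→4, 11→1, 12→2, 1→1, 21→4.
So the longest increasing subsequence has length 4, e.g. 11, 13, 19, 28.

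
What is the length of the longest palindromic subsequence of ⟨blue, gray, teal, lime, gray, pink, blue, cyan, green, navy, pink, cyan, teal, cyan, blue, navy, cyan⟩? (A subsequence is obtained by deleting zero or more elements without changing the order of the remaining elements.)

Using dp[i][j] = 2 + dp[i+1][j−1] if the ends match, else max(dp[i+1][j], dp[i][j−1]):
dp[1][17] = 7. A witness is cyan navy cyan teal cyan navy cyan at positions 8,10,12,13,14,16,17.

7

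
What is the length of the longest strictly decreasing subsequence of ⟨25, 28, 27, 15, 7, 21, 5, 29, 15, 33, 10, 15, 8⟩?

One longest decreasing subsequence is 28, 27, 21, 15, 10, 8 (positions 2,3,6,9,11,13), of length 6; no longer one exists.

6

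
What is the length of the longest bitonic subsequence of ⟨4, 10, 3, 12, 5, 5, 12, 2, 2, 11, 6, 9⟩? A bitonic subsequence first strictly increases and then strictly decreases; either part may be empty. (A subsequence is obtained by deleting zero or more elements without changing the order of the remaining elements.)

5

One longest bitonic subsequence is 4, 10, 12, 11, 9 (positions 1,2,4,10,12): it rises to 12 then falls. Length 5 is optimal.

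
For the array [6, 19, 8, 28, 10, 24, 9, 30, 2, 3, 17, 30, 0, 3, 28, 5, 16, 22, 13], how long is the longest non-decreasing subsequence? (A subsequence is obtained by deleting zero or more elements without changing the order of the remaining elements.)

6

One longest non-decreasing subsequence is 6, 8, 10, 24, 30, 30 (positions 1,3,5,6,8,12), of length 6; no longer one exists.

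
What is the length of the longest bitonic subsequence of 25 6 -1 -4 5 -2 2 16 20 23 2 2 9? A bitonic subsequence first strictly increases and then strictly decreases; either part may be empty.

7

One longest bitonic subsequence is -4, -2, 2, 16, 20, 23, 9 (positions 4,6,7,8,9,10,13): it rises to 23 then falls. Length 7 is optimal.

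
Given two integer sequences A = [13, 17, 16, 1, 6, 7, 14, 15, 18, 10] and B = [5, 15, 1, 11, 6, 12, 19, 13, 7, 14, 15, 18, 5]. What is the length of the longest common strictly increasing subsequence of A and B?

6

A longest common strictly increasing subsequence is 1, 6, 7, 14, 15, 18 (length 6); it appears in order in both A and B, and no longer such subsequence exists.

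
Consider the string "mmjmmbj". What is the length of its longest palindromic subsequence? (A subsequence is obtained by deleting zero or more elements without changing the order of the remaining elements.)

Using dp[i][j] = 2 + dp[i+1][j−1] if the ends match, else max(dp[i+1][j], dp[i][j−1]):
dp[1][7] = 5. A witness is mmjmm at positions 1,2,3,4,5.

5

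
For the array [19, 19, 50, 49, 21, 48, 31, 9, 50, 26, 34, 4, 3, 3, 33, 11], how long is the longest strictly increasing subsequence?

4

One longest increasing subsequence is 19, 21, 48, 50 (positions 1,5,6,9), of length 4; no longer one exists.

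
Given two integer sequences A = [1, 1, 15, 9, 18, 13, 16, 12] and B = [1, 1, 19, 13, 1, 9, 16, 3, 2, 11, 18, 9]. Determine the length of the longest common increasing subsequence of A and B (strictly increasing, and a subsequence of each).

A longest common strictly increasing subsequence is 1, 13, 16 (length 3); it appears in order in both A and B, and no longer such subsequence exists.

3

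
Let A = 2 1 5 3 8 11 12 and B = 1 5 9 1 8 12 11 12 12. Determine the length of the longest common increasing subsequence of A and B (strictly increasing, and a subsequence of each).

For each value that appears in both, track the longest common increasing run ending there.
The best achievable length is 5; one witness is 1, 5, 8, 11, 12 (A-positions 2,3,5,6,7, B-positions 1,2,5,7,8).

5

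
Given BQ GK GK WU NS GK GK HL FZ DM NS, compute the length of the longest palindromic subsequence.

Using dp[i][j] = 2 + dp[i+1][j−1] if the ends match, else max(dp[i+1][j], dp[i][j−1]):
dp[1][11] = 5. A witness is GK GK NS GK GK at positions 2,3,5,6,7.

5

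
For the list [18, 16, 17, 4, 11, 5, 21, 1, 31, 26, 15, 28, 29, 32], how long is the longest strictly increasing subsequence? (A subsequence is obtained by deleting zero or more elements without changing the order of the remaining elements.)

7

One longest increasing subsequence is 16, 17, 21, 26, 28, 29, 32 (positions 2,3,7,10,12,13,14), of length 7; no longer one exists.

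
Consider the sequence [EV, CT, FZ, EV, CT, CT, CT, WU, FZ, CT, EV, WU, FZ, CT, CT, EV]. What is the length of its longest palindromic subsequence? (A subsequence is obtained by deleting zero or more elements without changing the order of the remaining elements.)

12

One longest palindromic subsequence is EV CT FZ EV CT CT CT CT EV FZ CT EV (positions 1,2,3,4,5,6,7,10,11,13,15,16); it reads the same forward and backward, and the interval DP gives dp[1][16] = 12.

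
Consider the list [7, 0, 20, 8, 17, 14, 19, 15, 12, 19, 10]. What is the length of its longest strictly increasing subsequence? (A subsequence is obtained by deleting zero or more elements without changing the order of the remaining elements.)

5

One longest increasing subsequence is 7, 8, 14, 15, 19 (positions 1,4,6,8,10), of length 5; no longer one exists.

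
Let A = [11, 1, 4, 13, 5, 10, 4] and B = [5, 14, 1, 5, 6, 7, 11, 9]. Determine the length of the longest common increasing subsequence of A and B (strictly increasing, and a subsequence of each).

2

For each value that appears in both, track the longest common increasing run ending there.
The best achievable length is 2; one witness is 1, 5 (A-positions 2,5, B-positions 3,4).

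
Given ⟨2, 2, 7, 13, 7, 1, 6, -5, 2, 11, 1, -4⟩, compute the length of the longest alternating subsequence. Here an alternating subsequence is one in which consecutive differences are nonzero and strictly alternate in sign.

7

Track the best alternating length ending on an up-step vs a down-step at each position: up/down = 1/1, 1/1, 2/1, 2/1, 2/3, 1/3, 4/3, 1/5, 6/5, 6/3, 6/7, 6/7.
The maximum over both is 7; one such subsequence is 2, 7, 1, 6, -5, 2, 1.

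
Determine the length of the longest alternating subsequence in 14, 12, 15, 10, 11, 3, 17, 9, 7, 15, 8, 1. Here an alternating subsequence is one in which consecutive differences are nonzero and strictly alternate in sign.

Track the best alternating length ending on an up-step vs a down-step at each position: up/down = 1/1, 1/2, 3/1, 1/4, 5/4, 1/6, 7/1, 7/8, 7/8, 9/8, 9/10, 1/10.
The maximum over both is 10; one such subsequence is 14, 12, 15, 10, 11, 3, 17, 9, 15, 8.

10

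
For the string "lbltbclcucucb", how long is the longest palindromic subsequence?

One longest palindromic subsequence is bcucucb (positions 2,6,9,10,11,12,13); it reads the same forward and backward, and the interval DP gives dp[1][13] = 7.

7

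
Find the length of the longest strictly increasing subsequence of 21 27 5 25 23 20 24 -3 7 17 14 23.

One longest increasing subsequence is 5, 7, 17, 23 (positions 3,9,10,12), of length 4; no longer one exists.

4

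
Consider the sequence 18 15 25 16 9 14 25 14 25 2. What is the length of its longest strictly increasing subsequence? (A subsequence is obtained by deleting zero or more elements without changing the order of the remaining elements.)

3

One longest increasing subsequence is 15, 16, 25 (positions 2,4,7), of length 3; no longer one exists.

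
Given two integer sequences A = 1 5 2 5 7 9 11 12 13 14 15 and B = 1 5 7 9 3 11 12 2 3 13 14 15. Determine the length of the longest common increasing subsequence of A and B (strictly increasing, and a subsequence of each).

9

For each value that appears in both, track the longest common increasing run ending there.
The best achievable length is 9; one witness is 1, 5, 7, 9, 11, 12, 13, 14, 15 (A-positions 1,2,5,6,7,8,9,10,11, B-positions 1,2,3,4,6,7,10,11,12).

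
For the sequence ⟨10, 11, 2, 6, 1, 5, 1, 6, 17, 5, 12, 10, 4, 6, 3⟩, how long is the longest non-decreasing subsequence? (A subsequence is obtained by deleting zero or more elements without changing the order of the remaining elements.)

4

Let dp[i] be the longest non-decreasing subsequence ending at position i. Then dp = [1, 2, 1, 2, 1, 2, 2, 3, 4, 3, 4, 4, 3, 4, 3].
The maximum is 4; one witness is 2, 6, 6, 17 at positions 3,4,8,9.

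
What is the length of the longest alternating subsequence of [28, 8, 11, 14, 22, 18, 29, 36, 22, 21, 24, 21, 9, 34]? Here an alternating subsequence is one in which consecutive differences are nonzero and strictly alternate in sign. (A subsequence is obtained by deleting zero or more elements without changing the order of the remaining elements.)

9

Track the best alternating length ending on an up-step vs a down-step at each position: up/down = 1/1, 1/2, 3/2, 3/2, 3/2, 3/4, 5/1, 5/1, 5/6, 5/6, 7/6, 5/8, 3/8, 9/6.
The maximum over both is 9; one such subsequence is 28, 8, 22, 18, 29, 22, 24, 21, 34.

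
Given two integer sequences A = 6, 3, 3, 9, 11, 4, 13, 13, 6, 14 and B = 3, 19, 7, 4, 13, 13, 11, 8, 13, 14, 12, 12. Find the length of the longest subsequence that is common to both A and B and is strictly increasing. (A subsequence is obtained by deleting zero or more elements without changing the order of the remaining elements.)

A longest common strictly increasing subsequence is 3, 4, 13, 14 (length 4); it appears in order in both A and B, and no longer such subsequence exists.

4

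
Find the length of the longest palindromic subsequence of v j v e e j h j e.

5

Using dp[i][j] = 2 + dp[i+1][j−1] if the ends match, else max(dp[i+1][j], dp[i][j−1]):
dp[1][9] = 5. A witness is ejhje at positions 4,6,7,8,9.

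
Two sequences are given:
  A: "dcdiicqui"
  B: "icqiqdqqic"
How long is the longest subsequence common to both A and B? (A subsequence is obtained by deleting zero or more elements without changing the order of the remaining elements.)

4

Backtracking the LCS table gives one alignment: c (A2,B2) → d (A3,B6) → i (A5,B9) → c (A6,B10).
So the longest common subsequence has length 4.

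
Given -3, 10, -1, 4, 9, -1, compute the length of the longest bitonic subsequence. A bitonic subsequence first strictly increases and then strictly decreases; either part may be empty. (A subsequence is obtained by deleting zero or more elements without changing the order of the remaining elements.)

One longest bitonic subsequence is -3, -1, 4, 9, -1 (positions 1,3,4,5,6): it rises to 9 then falls. Length 5 is optimal.

5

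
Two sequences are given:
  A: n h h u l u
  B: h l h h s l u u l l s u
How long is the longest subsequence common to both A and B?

Backtracking the LCS table gives one alignment: h (A2,B3) → h (A3,B4) → u (A4,B8) → l (A5,B10) → u (A6,B12).
So the longest common subsequence has length 5.

5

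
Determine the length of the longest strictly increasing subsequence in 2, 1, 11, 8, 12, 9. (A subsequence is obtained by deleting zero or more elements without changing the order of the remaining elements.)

3

One longest increasing subsequence is 2, 11, 12 (positions 1,3,5), of length 3; no longer one exists.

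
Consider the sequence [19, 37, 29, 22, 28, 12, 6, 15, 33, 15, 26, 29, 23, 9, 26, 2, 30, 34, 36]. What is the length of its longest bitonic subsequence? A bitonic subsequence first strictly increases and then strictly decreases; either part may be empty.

8

One longest bitonic subsequence is 19, 37, 29, 28, 26, 23, 9, 2 (positions 1,2,3,5,11,13,14,16): it rises to 37 then falls. Length 8 is optimal.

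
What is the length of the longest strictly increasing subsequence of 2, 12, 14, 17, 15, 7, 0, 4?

4

Let dp[i] be the longest increasing subsequence ending at position i. Then dp = [1, 2, 3, 4, 4, 2, 1, 2].
The maximum is 4; one witness is 2, 12, 14, 17 at positions 1,2,3,4.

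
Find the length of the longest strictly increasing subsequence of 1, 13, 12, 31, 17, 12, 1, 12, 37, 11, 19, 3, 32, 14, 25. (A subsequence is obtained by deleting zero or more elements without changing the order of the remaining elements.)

One longest increasing subsequence is 1, 13, 17, 19, 32 (positions 1,2,5,11,13), of length 5; no longer one exists.

5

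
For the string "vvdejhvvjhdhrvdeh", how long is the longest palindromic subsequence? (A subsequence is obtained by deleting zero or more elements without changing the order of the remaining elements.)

One longest palindromic subsequence is vdhvvhdv (positions 2,3,6,7,8,10,11,14); it reads the same forward and backward, and the interval DP gives dp[1][17] = 8.

8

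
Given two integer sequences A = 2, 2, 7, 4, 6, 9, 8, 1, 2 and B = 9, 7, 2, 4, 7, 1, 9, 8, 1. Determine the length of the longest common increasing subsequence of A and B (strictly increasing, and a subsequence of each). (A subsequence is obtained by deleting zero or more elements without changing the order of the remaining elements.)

3

For each value that appears in both, track the longest common increasing run ending there.
The best achievable length is 3; one witness is 2, 4, 9 (A-positions 1,4,6, B-positions 3,4,7).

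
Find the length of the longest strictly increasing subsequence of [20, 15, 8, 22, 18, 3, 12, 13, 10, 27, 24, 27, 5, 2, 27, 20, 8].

Let dp[i] be the longest increasing subsequence ending at position i. Then dp = [1, 1, 1, 2, 2, 1, 2, 3, 2, 4, 4, 5, 2, 1, 5, 4, 3].
The maximum is 5; one witness is 8, 12, 13, 24, 27 at positions 3,7,8,11,12.

5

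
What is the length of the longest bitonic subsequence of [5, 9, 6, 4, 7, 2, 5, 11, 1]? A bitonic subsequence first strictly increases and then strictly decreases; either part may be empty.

6

Let inc[i] be the LIS ending at i and dec[i] the longest strictly decreasing subsequence starting at i. inc = [1, 2, 2, 1, 3, 1, 2, 4, 1], dec = [4, 5, 4, 3, 3, 2, 2, 2, 1].
max_i inc[i]+dec[i]−1 = 6, with one witness 5, 9, 6, 4, 2, 1.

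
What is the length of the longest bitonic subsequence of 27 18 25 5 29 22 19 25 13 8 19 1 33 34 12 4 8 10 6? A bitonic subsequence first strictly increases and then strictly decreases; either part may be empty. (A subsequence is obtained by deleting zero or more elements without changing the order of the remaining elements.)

9

One longest bitonic subsequence is 18, 25, 29, 22, 19, 13, 12, 10, 6 (positions 2,3,5,6,7,9,15,18,19): it rises to 29 then falls. Length 9 is optimal.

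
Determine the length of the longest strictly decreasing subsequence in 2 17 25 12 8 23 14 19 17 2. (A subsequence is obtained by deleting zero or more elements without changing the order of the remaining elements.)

Let dp[i] be the longest decreasing subsequence ending at position i. Then dp = [1, 1, 1, 2, 3, 2, 3, 3, 4, 5].
The maximum is 5; one witness is 25, 23, 19, 17, 2 at positions 3,6,8,9,10.

5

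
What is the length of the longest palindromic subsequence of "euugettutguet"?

9

One longest palindromic subsequence is eugtutgue (positions 1,2,4,6,8,9,10,11,12); it reads the same forward and backward, and the interval DP gives dp[1][13] = 9.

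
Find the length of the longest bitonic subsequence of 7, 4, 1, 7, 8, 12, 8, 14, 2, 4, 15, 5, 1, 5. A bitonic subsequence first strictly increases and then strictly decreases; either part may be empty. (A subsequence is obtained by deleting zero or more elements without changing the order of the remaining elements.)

8

Let inc[i] be the LIS ending at i and dec[i] the longest strictly decreasing subsequence starting at i. inc = [1, 1, 1, 2, 3, 4, 3, 5, 2, 3, 6, 4, 1, 4], dec = [4, 3, 1, 3, 3, 4, 3, 3, 2, 2, 3, 2, 1, 1].
max_i inc[i]+dec[i]−1 = 8, with one witness 4, 7, 8, 12, 14, 15, 5, 1.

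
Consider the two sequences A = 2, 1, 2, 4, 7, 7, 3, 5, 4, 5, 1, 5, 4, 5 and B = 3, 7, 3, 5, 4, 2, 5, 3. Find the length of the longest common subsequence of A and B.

Backtracking the LCS table gives one alignment: 7 (A6,B2) → 3 (A7,B3) → 5 (A8,B4) → 4 (A9,B5) → 5 (A10,B7).
So the longest common subsequence has length 5.

5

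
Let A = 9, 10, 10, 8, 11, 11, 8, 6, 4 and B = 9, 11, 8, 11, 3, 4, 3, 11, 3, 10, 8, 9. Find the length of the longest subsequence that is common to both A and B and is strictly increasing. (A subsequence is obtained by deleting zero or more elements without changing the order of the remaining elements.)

2

A longest common strictly increasing subsequence is 9, 11 (length 2); it appears in order in both A and B, and no longer such subsequence exists.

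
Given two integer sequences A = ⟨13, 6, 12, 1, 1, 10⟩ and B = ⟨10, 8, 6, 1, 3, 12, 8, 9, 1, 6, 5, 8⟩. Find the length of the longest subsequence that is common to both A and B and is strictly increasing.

A longest common strictly increasing subsequence is 6, 12 (length 2); it appears in order in both A and B, and no longer such subsequence exists.

2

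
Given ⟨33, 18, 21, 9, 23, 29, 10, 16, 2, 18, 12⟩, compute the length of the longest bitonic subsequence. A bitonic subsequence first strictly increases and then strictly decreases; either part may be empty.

Let inc[i] be the LIS ending at i and dec[i] the longest strictly decreasing subsequence starting at i. inc = [1, 1, 2, 1, 3, 4, 2, 3, 1, 4, 3], dec = [4, 3, 3, 2, 3, 3, 2, 2, 1, 2, 1].
max_i inc[i]+dec[i]−1 = 6, with one witness 18, 21, 23, 29, 18, 12.

6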